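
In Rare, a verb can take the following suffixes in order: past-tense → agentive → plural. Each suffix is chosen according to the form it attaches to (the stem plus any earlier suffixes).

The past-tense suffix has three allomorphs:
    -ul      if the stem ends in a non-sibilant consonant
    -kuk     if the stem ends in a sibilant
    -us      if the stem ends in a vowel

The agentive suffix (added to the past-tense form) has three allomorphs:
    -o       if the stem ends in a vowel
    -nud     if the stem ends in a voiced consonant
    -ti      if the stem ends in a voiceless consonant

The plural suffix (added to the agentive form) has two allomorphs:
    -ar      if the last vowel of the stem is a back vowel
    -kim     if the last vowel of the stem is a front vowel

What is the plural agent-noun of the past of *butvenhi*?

butvenhiustikim

The final sound of *butvenhi* is /i/, which is a vowel, so the past-tense suffix is -us, giving *butvenhius*.
Since the final sound of the past-tense form *butvenhius* is /s/ (a voiceless consonant), it takes -ti, giving *butvenhiusti*.
The last vowel of the agentive form *butvenhiusti* is /i/, which is a front vowel, so the plural suffix is -kim, giving *butvenhiustikim*.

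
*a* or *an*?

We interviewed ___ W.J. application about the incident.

a

The indefinite article is chosen by the initial *sound* of the following word, not its spelling.
The initialism *W.J.* is read letter by letter; the first letter, W, is pronounced /ˈdʌbəl.juː/, which begins with a consonant sound.
So the article is *a*: We interviewed a W.J. application about the incident.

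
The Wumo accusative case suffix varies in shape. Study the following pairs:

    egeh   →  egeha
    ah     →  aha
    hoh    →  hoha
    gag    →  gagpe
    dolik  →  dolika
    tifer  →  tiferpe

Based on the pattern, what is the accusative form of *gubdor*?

The alternation tracks the final consonant of the stem — -a when the stem ends in a voiceless consonant (*egeh*, *ah*, *hoh*, *dolik*); -pe when the stem ends in a voiced consonant (*gag*, *tifer*).
The final consonant of *gubdor* is /r/, which is voiced, so the suffix is -pe, giving *gubdorpe*.

gubdorpe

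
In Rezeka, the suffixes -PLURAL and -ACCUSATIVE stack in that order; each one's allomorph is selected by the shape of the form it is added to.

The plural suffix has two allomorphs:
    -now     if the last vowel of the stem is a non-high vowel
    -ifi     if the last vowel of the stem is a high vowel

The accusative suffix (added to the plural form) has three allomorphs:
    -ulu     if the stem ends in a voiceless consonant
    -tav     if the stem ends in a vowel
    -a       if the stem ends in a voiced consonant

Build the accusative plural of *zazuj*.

zazujifitav

*zazuj* — last vowel /u/ (a high vowel) → -ifi → *zazujifi*.
The plural form *zazujifi* — final sound /i/ (a vowel) → -tav → *zazujifitav*.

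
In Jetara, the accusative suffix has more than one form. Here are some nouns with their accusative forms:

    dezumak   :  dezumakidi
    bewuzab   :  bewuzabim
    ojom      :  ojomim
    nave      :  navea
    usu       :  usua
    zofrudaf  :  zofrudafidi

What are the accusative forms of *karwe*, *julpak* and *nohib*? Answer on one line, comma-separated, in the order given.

karwea, julpakidi, nohibim

The alternation tracks the final sound of the stem — -idi when the stem ends in a voiceless consonant (*dezumak*, *zofrudaf*); -im when the stem ends in a voiced consonant (*bewuzab*, *ojom*); -a when the stem ends in a vowel (*nave*, *usu*).
*karwe* — final sound /e/ (a vowel) → -a → *karwea*.
*julpak* — final sound /k/ (a voiceless consonant) → -idi → *julpakidi*.
*nohib*: final sound = /b/, a voiced consonant → -im → *nohibim*.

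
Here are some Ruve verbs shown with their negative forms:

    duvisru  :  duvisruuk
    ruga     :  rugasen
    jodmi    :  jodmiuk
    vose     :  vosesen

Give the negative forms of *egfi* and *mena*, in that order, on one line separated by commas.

egfiuk, menasen

The suffix is conditioned by the last vowel: -uk when the last vowel of the stem is a high vowel (*duvisru*, *jodmi*); -sen when the last vowel of the stem is a non-high vowel (*ruga*, *vose*).
*egfi* — last vowel /i/ (a high vowel) → -uk → *egfiuk*.
*mena* — last vowel /a/ (a non-high vowel) → -sen → *menasen*.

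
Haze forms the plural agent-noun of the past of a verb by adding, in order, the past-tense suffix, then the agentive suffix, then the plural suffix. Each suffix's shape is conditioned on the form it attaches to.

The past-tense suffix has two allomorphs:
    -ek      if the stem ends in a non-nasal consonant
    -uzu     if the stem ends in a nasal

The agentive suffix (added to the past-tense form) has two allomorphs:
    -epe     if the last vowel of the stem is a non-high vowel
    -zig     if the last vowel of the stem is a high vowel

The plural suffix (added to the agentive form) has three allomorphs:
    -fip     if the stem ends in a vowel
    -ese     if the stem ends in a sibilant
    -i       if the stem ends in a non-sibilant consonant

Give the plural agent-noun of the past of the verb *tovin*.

The final consonant of *tovin* is /n/, which is a nasal, so the past-tense suffix is -uzu, giving *tovinuzu*.
The past-tense form *tovinuzu* — last vowel /u/ (a high vowel) → -zig → *tovinuzuzig*.
Since the final sound of the agentive form *tovinuzuzig* is /g/ (a non-sibilant consonant), it takes -i, giving *tovinuzuzigi*.

tovinuzuzigi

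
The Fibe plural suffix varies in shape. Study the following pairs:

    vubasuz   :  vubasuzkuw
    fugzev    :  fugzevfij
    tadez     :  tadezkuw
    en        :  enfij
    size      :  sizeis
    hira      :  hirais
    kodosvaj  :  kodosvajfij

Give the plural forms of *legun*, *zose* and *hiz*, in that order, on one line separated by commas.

The suffix is conditioned by the final sound: -kuw when the stem ends in a sibilant (*vubasuz*, *tadez*); -fij when the stem ends in a non-sibilant consonant (*fugzev*, *en*, *kodosvaj*); -is when the stem ends in a vowel (*size*, *hira*).
*legun* — final sound /n/ (a non-sibilant consonant) → -fij → *legunfij*.
Since the final sound of *zose* is /e/ (a vowel), it takes -is, giving *zoseis*.
The final sound of *hiz* is /z/, which is a sibilant, so the suffix is -kuw, giving *hizkuw*.

legunfij, zoseis, hizkuw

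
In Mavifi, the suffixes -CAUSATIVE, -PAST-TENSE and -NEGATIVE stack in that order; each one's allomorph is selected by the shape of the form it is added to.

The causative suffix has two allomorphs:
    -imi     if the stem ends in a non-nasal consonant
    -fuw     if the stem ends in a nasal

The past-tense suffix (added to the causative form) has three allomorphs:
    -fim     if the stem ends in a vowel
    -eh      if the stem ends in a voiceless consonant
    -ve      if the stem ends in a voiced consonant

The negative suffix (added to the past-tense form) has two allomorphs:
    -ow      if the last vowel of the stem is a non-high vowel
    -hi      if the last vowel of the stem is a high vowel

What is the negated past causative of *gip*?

gipimifimhi

The final consonant of *gip* is /p/, which is non-nasal, so the causative suffix is -imi, giving *gipimi*.
The causative form *gipimi* — final sound /i/ (a vowel) → -fim → *gipimifim*.
The past-tense form *gipimifim* — last vowel /i/ (a high vowel) → -hi → *gipimifimhi*.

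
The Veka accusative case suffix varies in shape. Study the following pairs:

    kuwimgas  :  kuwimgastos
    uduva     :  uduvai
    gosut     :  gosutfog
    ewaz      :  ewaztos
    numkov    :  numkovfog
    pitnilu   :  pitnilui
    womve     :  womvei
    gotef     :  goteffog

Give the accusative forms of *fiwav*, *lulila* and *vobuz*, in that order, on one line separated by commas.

The suffix is conditioned by the final sound: -tos when the stem ends in a sibilant (*kuwimgas*, *ewaz*); -fog when the stem ends in a non-sibilant consonant (*gosut*, *numkov*, *gotef*); -i when the stem ends in a vowel (*uduva*, *pitnilu*, *womve*).
*fiwav*: final sound = /v/, a non-sibilant consonant → -fog → *fiwavfog*.
Since the final sound of *lulila* is /a/ (a vowel), it takes -i, giving *lulilai*.
Since the final sound of *vobuz* is /z/ (a sibilant), it takes -tos, giving *vobuztos*.

fiwavfog, lulilai, vobuztos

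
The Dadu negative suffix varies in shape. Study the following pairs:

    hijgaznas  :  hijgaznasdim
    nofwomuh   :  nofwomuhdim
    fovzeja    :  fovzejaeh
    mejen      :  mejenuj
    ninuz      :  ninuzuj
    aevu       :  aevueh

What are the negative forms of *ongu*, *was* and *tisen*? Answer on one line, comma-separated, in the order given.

The alternation tracks the final sound of the stem — -dim when the stem ends in a voiceless consonant (*hijgaznas*, *nofwomuh*); -uj when the stem ends in a voiced consonant (*mejen*, *ninuz*); -eh when the stem ends in a vowel (*fovzeja*, *aevu*).
The final sound of *ongu* is /u/, which is a vowel, so the suffix is -eh, giving *ongueh*.
The final sound of *was* is /s/, which is a voiceless consonant, so the suffix is -dim, giving *wasdim*.
*tisen*: final sound = /n/, a voiced consonant → -uj → *tisenuj*.

ongueh, wasdim, tisenuj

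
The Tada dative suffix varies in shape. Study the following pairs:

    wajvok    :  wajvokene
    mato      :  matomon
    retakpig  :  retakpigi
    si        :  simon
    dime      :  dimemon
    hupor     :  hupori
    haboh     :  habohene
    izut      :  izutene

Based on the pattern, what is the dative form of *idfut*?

idfutene

The alternation tracks the final sound of the stem — -ene when the stem ends in a voiceless consonant (*wajvok*, *haboh*, *izut*); -i when the stem ends in a voiced consonant (*retakpig*, *hupor*); -mon when the stem ends in a vowel (*mato*, *si*, *dime*).
Since the final sound of *idfut* is /t/ (a voiceless consonant), it takes -ene, giving *idfutene*.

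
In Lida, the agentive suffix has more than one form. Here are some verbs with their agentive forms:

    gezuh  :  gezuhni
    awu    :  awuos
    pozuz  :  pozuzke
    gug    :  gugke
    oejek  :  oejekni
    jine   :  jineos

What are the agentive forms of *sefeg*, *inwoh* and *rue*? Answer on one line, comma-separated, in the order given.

sefegke, inwohni, rueos

Looking at the final sound of each stem: -ni when the stem ends in a voiceless consonant (*gezuh*, *oejek*); -ke when the stem ends in a voiced consonant (*pozuz*, *gug*); -os when the stem ends in a vowel (*awu*, *jine*).
The final sound of *sefeg* is /g/, which is a voiced consonant, so the suffix is -ke, giving *sefegke*.
*inwoh* — final sound /h/ (a voiceless consonant) → -ni → *inwohni*.
*rue* — final sound /e/ (a vowel) → -os → *rueos*.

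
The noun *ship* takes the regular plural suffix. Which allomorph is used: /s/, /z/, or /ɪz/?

The stem *ship* ends in a voiceless non-sibilant consonant.
The plural suffix surfaces as /ɪz/ after sibilants, /s/ after other voiceless consonants, and /z/ after other voiced sounds.
So the plural -s on *ship* is pronounced /s/.

/s/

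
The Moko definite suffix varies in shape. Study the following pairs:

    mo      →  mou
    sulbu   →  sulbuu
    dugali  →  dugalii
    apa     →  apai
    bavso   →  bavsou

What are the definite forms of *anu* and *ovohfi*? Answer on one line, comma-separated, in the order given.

anuu, ovohfii

The suffix is conditioned by the last vowel: -u when the last vowel of the stem is a rounded vowel (*mo*, *sulbu*, *bavso*); -i when the last vowel of the stem is an unrounded vowel (*dugali*, *apa*).
*anu* — last vowel /u/ (a rounded vowel) → -u → *anuu*.
Since the last vowel of *ovohfi* is /i/ (an unrounded vowel), it takes -i, giving *ovohfii*.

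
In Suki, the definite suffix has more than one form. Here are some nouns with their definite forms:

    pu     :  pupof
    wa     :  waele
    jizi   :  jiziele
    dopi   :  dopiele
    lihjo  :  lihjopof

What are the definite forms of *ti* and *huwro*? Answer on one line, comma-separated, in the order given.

Looking at the last vowel of each stem: -pof when the last vowel of the stem is a rounded vowel (*pu*, *lihjo*); -ele when the last vowel of the stem is an unrounded vowel (*wa*, *jizi*, *dopi*).
*ti* — last vowel /i/ (an unrounded vowel) → -ele → *tiele*.
Since the last vowel of *huwro* is /o/ (a rounded vowel), it takes -pof, giving *huwropof*.

tiele, huwropof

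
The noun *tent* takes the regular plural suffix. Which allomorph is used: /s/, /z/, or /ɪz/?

The stem *tent* ends in a voiceless non-sibilant consonant.
The plural suffix surfaces as /ɪz/ after sibilants, /s/ after other voiceless consonants, and /z/ after other voiced sounds.
So the plural -s on *tent* is pronounced /s/.

/s/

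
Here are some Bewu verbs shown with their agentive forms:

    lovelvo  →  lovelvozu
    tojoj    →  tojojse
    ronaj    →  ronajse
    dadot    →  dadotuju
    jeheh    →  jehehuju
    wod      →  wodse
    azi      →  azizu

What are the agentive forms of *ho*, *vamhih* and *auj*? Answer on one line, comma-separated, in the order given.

Looking at the final sound of each stem: -uju when the stem ends in a voiceless consonant (*dadot*, *jeheh*); -se when the stem ends in a voiced consonant (*tojoj*, *ronaj*, *wod*); -zu when the stem ends in a vowel (*lovelvo*, *azi*).
*ho*: final sound = /o/, a vowel → -zu → *hozu*.
The final sound of *vamhih* is /h/, which is a voiceless consonant, so the suffix is -uju, giving *vamhihuju*.
*auj* — final sound /j/ (a voiced consonant) → -se → *aujse*.

hozu, vamhihuju, aujse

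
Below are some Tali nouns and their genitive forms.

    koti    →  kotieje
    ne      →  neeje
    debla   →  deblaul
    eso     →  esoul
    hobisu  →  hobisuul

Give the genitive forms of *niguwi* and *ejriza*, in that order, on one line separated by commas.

The pattern is front/back vowel harmony: -eje when the last vowel of the stem is a front vowel (*koti*, *ne*); -ul when the last vowel of the stem is a back vowel (*debla*, *eso*, *hobisu*).
The last vowel of *niguwi* is /i/, which is a front vowel, so the suffix is -eje, giving *niguwieje*.
*ejriza*: last vowel = /a/, a back vowel → -ul → *ejrizaul*.

niguwieje, ejrizaul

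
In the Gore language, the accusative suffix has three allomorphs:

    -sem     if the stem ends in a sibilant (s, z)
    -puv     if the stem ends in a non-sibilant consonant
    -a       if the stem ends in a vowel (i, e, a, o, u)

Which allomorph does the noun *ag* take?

*ag*: final sound = /g/, a non-sibilant consonant → -puv.

-puv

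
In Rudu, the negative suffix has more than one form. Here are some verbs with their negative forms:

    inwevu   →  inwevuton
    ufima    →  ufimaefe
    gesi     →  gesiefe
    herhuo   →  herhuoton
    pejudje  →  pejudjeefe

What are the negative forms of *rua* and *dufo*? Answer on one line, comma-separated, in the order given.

The pattern is rounding harmony: -ton when the last vowel of the stem is a rounded vowel (*inwevu*, *herhuo*); -efe when the last vowel of the stem is an unrounded vowel (*ufima*, *gesi*, *pejudje*).
The last vowel of *rua* is /a/, which is an unrounded vowel, so the suffix is -efe, giving *ruaefe*.
Since the last vowel of *dufo* is /o/ (a rounded vowel), it takes -ton, giving *dufoton*.

ruaefe, dufoton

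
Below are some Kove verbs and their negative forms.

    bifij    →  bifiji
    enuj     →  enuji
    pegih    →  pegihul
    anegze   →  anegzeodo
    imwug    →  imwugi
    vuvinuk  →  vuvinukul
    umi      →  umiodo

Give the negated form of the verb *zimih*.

zimihul

The suffix is conditioned by the final sound: -ul when the stem ends in a voiceless consonant (*pegih*, *vuvinuk*); -i when the stem ends in a voiced consonant (*bifij*, *enuj*, *imwug*); -odo when the stem ends in a vowel (*anegze*, *umi*).
The final sound of *zimih* is /h/, which is a voiceless consonant, so the suffix is -ul, giving *zimihul*.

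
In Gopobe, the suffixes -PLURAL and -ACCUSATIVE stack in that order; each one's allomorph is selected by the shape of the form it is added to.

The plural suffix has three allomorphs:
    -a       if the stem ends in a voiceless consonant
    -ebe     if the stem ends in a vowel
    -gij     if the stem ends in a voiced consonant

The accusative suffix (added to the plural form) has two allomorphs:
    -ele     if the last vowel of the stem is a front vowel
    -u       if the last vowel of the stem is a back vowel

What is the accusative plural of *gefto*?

*gefto*: final sound = /o/, a vowel → -ebe → *geftoebe*.
The plural form *geftoebe*: last vowel = /e/, a front vowel → -ele → *geftoebeele*.

geftoebeele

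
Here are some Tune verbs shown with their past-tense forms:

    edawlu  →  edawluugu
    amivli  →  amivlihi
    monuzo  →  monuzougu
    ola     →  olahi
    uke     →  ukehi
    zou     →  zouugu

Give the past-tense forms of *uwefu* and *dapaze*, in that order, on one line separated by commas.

The pattern is rounding harmony: -ugu when the last vowel of the stem is a rounded vowel (*edawlu*, *monuzo*, *zou*); -hi when the last vowel of the stem is an unrounded vowel (*amivli*, *ola*, *uke*).
*uwefu* — last vowel /u/ (a rounded vowel) → -ugu → *uwefuugu*.
*dapaze* — last vowel /e/ (an unrounded vowel) → -hi → *dapazehi*.

uwefuugu, dapazehi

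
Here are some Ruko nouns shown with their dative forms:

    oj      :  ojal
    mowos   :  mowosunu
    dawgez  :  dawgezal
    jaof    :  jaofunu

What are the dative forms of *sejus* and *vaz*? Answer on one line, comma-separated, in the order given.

The pattern is voicing of the final consonant: -unu when the stem ends in a voiceless consonant (*mowos*, *jaof*); -al when the stem ends in a voiced consonant (*oj*, *dawgez*).
*sejus* — final consonant /s/ (voiceless) → -unu → *sejusunu*.
The final consonant of *vaz* is /z/, which is voiced, so the suffix is -al, giving *vazal*.

sejusunu, vazal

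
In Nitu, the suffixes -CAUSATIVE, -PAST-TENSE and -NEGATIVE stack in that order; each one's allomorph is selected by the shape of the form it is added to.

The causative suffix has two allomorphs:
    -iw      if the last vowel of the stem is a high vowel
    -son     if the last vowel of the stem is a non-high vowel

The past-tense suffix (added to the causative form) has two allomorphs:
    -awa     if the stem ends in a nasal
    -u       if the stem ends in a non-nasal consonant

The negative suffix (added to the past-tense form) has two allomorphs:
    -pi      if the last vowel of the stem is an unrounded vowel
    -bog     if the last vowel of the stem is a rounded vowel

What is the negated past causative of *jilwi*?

jilwiiwubog

*jilwi*: last vowel = /i/, a high vowel → -iw → *jilwiiw*.
The causative form *jilwiiw* — final consonant /w/ (non-nasal) → -u → *jilwiiwu*.
Since the last vowel of the past-tense form *jilwiiwu* is /u/ (a rounded vowel), it takes -bog, giving *jilwiiwubog*.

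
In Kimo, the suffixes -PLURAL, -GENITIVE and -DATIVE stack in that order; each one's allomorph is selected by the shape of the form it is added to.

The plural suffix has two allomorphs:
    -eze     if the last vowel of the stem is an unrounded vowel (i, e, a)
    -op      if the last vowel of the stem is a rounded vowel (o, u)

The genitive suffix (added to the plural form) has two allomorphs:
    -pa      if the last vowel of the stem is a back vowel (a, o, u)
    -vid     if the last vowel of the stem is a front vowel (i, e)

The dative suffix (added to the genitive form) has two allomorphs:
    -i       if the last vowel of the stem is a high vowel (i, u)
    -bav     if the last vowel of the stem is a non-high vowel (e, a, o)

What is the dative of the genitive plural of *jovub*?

jovuboppabav

*jovub*: last vowel = /u/, a rounded vowel → -op → *jovubop*.
Since the last vowel of the plural form *jovubop* is /o/ (a back vowel), it takes -pa, giving *jovuboppa*.
The genitive form *jovuboppa*: last vowel = /a/, a non-high vowel → -bav → *jovuboppabav*.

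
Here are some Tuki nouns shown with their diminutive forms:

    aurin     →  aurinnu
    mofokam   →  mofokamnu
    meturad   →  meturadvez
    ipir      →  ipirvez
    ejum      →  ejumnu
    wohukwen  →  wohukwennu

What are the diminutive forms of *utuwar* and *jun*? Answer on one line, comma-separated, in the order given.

utuwarvez, junnu

Looking at the final consonant of each stem: -nu when the stem ends in a nasal (*aurin*, *mofokam*, *ejum*, *wohukwen*); -vez when the stem ends in a non-nasal consonant (*meturad*, *ipir*).
*utuwar*: final consonant = /r/, non-nasal → -vez → *utuwarvez*.
Since the final consonant of *jun* is /n/ (a nasal), it takes -nu, giving *junnu*.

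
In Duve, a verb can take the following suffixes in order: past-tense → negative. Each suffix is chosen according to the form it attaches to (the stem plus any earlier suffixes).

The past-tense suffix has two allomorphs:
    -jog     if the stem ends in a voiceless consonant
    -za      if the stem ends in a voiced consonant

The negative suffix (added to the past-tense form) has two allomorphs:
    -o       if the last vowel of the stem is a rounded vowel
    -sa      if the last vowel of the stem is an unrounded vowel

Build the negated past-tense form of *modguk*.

Since the final consonant of *modguk* is /k/ (voiceless), it takes -jog, giving *modgukjog*.
The past-tense form *modgukjog* — last vowel /o/ (a rounded vowel) → -o → *modgukjogo*.

modgukjogo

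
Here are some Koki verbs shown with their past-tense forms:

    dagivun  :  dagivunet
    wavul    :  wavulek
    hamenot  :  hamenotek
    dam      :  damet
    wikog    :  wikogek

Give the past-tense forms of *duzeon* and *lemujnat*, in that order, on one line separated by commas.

The pattern is nasality of the final consonant: -et when the stem ends in a nasal (*dagivun*, *dam*); -ek when the stem ends in a non-nasal consonant (*wavul*, *hamenot*, *wikog*).
*duzeon* — final consonant /n/ (a nasal) → -et → *duzeonet*.
*lemujnat* — final consonant /t/ (non-nasal) → -ek → *lemujnatek*.

duzeonet, lemujnatek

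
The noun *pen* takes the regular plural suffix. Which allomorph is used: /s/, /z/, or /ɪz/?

/z/

The stem *pen* ends in a voiced non-sibilant sound.
The plural suffix surfaces as /ɪz/ after sibilants, /s/ after other voiceless consonants, and /z/ after other voiced sounds.
So the plural -s on *pen* is pronounced /z/.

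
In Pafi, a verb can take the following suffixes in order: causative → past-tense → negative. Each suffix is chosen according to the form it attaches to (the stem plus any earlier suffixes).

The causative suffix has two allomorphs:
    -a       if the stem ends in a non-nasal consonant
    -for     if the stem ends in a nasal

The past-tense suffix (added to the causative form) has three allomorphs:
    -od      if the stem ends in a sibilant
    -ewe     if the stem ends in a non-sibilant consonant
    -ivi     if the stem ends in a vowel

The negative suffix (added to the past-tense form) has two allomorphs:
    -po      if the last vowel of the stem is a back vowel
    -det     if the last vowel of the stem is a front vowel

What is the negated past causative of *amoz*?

*amoz*: final consonant = /z/, non-nasal → -a → *amoza*.
The causative form *amoza*: final sound = /a/, a vowel → -ivi → *amozaivi*.
The past-tense form *amozaivi* — last vowel /i/ (a front vowel) → -det → *amozaividet*.

amozaividet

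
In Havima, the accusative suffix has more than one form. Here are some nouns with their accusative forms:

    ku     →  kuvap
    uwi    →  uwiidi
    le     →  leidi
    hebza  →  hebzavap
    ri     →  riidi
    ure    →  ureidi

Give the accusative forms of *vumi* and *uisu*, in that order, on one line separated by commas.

The pattern is front/back vowel harmony: -idi when the last vowel of the stem is a front vowel (*uwi*, *le*, *ri*, *ure*); -vap when the last vowel of the stem is a back vowel (*ku*, *hebza*).
The last vowel of *vumi* is /i/, which is a front vowel, so the suffix is -idi, giving *vumiidi*.
*uisu*: last vowel = /u/, a back vowel → -vap → *uisuvap*.

vumiidi, uisuvap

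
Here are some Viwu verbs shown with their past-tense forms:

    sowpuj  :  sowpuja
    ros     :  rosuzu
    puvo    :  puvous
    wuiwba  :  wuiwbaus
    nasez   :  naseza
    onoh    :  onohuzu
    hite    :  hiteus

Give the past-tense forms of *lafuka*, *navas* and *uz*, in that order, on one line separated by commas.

lafukaus, navasuzu, uza

Looking at the final sound of each stem: -uzu when the stem ends in a voiceless consonant (*ros*, *onoh*); -a when the stem ends in a voiced consonant (*sowpuj*, *nasez*); -us when the stem ends in a vowel (*puvo*, *wuiwba*, *hite*).
*lafuka*: final sound = /a/, a vowel → -us → *lafukaus*.
Since the final sound of *navas* is /s/ (a voiceless consonant), it takes -uzu, giving *navasuzu*.
Since the final sound of *uz* is /z/ (a voiced consonant), it takes -a, giving *uza*.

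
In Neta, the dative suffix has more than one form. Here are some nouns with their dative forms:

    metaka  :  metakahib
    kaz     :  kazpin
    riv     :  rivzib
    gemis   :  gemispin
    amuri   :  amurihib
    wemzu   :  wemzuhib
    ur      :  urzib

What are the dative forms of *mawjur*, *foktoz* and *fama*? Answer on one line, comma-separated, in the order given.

The suffix is conditioned by the final sound: -pin when the stem ends in a sibilant (*kaz*, *gemis*); -zib when the stem ends in a non-sibilant consonant (*riv*, *ur*); -hib when the stem ends in a vowel (*metaka*, *amuri*, *wemzu*).
The final sound of *mawjur* is /r/, which is a non-sibilant consonant, so the suffix is -zib, giving *mawjurzib*.
The final sound of *foktoz* is /z/, which is a sibilant, so the suffix is -pin, giving *foktozpin*.
The final sound of *fama* is /a/, which is a vowel, so the suffix is -hib, giving *famahib*.

mawjurzib, foktozpin, famahib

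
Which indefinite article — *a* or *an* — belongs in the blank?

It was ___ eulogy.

The indefinite article is chosen by the initial *sound* of the following word, not its spelling.
*eulogy* begins with the sound /juː/ (eu pronounced /juː/) — a consonant sound.
So the article is *a*: It was a eulogy.

a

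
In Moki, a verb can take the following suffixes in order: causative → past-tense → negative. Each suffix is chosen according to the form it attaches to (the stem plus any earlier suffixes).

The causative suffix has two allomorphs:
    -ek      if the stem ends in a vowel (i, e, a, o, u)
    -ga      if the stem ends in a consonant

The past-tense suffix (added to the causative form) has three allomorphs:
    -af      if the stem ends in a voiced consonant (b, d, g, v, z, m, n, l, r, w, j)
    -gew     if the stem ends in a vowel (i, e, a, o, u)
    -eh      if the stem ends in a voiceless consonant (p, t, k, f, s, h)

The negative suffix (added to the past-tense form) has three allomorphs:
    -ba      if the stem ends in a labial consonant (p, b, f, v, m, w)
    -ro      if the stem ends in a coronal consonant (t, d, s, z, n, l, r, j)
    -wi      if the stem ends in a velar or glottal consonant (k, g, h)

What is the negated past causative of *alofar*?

*alofar* — final sound /r/ (a consonant) → -ga → *alofarga*.
The causative form *alofarga*: final sound = /a/, a vowel → -gew → *alofargagew*.
Since the final consonant of the past-tense form *alofargagew* is /w/ (labial), it takes -ba, giving *alofargagewba*.

alofargagewba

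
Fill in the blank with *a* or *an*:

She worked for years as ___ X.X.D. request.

an

The indefinite article is chosen by the initial *sound* of the following word, not its spelling.
The initialism *X.X.D.* is read letter by letter; the first letter, X, is pronounced /ɛks/, which begins with a vowel sound.
So the article is *an*: She worked for years as an X.X.D. request.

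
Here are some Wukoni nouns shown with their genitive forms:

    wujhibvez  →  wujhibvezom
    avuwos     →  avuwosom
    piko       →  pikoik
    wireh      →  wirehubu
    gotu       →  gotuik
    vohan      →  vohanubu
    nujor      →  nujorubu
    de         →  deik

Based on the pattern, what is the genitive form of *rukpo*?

rukpoik

The suffix is conditioned by the final sound: -om when the stem ends in a sibilant (*wujhibvez*, *avuwos*); -ubu when the stem ends in a non-sibilant consonant (*wireh*, *vohan*, *nujor*); -ik when the stem ends in a vowel (*piko*, *gotu*, *de*).
*rukpo* — final sound /o/ (a vowel) → -ik → *rukpoik*.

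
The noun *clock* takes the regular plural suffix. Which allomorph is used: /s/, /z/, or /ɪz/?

/s/

The stem *clock* ends in a voiceless non-sibilant consonant.
The plural suffix surfaces as /ɪz/ after sibilants, /s/ after other voiceless consonants, and /z/ after other voiced sounds.
So the plural -s on *clock* is pronounced /s/.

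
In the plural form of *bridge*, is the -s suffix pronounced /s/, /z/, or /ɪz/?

The stem *bridge* ends in a sibilant (/s, z, ʃ, ʒ, tʃ, dʒ/).
The plural suffix surfaces as /ɪz/ after sibilants, /s/ after other voiceless consonants, and /z/ after other voiced sounds.
So the plural -s on *bridge* is pronounced /ɪz/.

/ɪz/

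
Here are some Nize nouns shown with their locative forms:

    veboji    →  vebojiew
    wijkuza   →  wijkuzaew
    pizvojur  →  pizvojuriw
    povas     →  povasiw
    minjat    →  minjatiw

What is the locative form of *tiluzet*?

tiluzetiw

The alternation tracks the final sound of the stem — -iw when the stem ends in a consonant (*pizvojur*, *povas*, *minjat*); -ew when the stem ends in a vowel (*veboji*, *wijkuza*).
*tiluzet*: final sound = /t/, a consonant → -iw → *tiluzetiw*.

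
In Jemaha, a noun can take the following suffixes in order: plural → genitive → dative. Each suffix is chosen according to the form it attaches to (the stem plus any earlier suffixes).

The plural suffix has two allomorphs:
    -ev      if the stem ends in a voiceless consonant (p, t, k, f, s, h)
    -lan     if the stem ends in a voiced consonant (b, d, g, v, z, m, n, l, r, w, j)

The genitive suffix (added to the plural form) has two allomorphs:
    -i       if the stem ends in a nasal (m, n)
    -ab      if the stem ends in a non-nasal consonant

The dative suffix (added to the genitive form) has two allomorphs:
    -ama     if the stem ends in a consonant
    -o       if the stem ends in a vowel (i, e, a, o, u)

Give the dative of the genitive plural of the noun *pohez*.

pohezlanio

*pohez*: final consonant = /z/, voiced → -lan → *pohezlan*.
The plural form *pohezlan*: final consonant = /n/, a nasal → -i → *pohezlani*.
The final sound of the genitive form *pohezlani* is /i/, which is a vowel, so the dative suffix is -o, giving *pohezlanio*.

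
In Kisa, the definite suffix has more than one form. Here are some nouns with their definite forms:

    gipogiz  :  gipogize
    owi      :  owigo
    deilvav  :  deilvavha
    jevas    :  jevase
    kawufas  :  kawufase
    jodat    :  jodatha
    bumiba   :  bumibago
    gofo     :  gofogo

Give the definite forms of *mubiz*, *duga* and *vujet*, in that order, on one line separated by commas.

The pattern is sibilance of the final sound: -e when the stem ends in a sibilant (*gipogiz*, *jevas*, *kawufas*); -ha when the stem ends in a non-sibilant consonant (*deilvav*, *jodat*); -go when the stem ends in a vowel (*owi*, *bumiba*, *gofo*).
Since the final sound of *mubiz* is /z/ (a sibilant), it takes -e, giving *mubize*.
*duga*: final sound = /a/, a vowel → -go → *dugago*.
The final sound of *vujet* is /t/, which is a non-sibilant consonant, so the suffix is -ha, giving *vujetha*.

mubize, dugago, vujetha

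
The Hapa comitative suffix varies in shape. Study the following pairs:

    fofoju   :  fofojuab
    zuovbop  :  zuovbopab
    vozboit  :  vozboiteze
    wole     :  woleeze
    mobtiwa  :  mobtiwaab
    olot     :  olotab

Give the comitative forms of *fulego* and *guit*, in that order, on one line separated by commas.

fulegoab, guiteze

The alternation tracks the last vowel of the stem — -eze when the last vowel of the stem is a front vowel (*vozboit*, *wole*); -ab when the last vowel of the stem is a back vowel (*fofoju*, *zuovbop*, *mobtiwa*, *olot*).
The last vowel of *fulego* is /o/, which is a back vowel, so the suffix is -ab, giving *fulegoab*.
*guit*: last vowel = /i/, a front vowel → -eze → *guiteze*.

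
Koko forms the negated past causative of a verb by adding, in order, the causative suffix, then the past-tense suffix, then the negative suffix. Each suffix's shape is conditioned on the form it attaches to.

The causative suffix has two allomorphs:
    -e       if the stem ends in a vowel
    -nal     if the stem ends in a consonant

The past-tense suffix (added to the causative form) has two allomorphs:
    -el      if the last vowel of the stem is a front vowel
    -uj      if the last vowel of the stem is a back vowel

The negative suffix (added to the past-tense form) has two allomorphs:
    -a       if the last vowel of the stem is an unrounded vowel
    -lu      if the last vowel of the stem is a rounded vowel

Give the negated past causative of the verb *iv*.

ivnalujlu

The final sound of *iv* is /v/, which is a consonant, so the causative suffix is -nal, giving *ivnal*.
The causative form *ivnal* — last vowel /a/ (a back vowel) → -uj → *ivnaluj*.
The last vowel of the past-tense form *ivnaluj* is /u/, which is a rounded vowel, so the negative suffix is -lu, giving *ivnalujlu*.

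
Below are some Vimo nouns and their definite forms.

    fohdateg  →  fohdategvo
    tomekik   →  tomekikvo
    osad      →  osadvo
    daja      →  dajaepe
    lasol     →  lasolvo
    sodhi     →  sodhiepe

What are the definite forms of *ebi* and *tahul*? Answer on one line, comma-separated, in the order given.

The suffix is conditioned by the final sound: -vo when the stem ends in a consonant (*fohdateg*, *tomekik*, *osad*, *lasol*); -epe when the stem ends in a vowel (*daja*, *sodhi*).
*ebi* — final sound /i/ (a vowel) → -epe → *ebiepe*.
The final sound of *tahul* is /l/, which is a consonant, so the suffix is -vo, giving *tahulvo*.

ebiepe, tahulvo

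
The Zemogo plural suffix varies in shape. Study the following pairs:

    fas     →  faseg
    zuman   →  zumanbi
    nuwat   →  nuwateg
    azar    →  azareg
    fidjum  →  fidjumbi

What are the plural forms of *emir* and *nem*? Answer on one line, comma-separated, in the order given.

emireg, nembi

Looking at the final consonant of each stem: -bi when the stem ends in a nasal (*zuman*, *fidjum*); -eg when the stem ends in a non-nasal consonant (*fas*, *nuwat*, *azar*).
*emir*: final consonant = /r/, non-nasal → -eg → *emireg*.
*nem* — final consonant /m/ (a nasal) → -bi → *nembi*.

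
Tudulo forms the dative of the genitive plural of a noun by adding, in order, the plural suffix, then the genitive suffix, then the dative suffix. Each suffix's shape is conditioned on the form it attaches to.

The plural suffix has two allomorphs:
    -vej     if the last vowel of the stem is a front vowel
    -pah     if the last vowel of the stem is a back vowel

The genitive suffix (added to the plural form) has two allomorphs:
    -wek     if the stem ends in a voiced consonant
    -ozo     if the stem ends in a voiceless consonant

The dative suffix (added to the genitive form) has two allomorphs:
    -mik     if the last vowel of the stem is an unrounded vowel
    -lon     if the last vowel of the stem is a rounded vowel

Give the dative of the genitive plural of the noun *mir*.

mirvejwekmik

*mir*: last vowel = /i/, a front vowel → -vej → *mirvej*.
Since the final consonant of the plural form *mirvej* is /j/ (voiced), it takes -wek, giving *mirvejwek*.
The genitive form *mirvejwek* — last vowel /e/ (an unrounded vowel) → -mik → *mirvejwekmik*.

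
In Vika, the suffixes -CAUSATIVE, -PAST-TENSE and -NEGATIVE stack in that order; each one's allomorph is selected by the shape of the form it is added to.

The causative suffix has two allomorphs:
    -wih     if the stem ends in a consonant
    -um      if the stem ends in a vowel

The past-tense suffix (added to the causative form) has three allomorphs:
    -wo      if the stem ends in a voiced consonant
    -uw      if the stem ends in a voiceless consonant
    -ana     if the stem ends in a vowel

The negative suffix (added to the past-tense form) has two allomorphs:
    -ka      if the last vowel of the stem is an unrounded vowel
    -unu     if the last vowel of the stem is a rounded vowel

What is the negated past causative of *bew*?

The final sound of *bew* is /w/, which is a consonant, so the causative suffix is -wih, giving *bewwih*.
The final sound of the causative form *bewwih* is /h/, which is a voiceless consonant, so the past-tense suffix is -uw, giving *bewwihuw*.
Since the last vowel of the past-tense form *bewwihuw* is /u/ (a rounded vowel), it takes -unu, giving *bewwihuwunu*.

bewwihuwunu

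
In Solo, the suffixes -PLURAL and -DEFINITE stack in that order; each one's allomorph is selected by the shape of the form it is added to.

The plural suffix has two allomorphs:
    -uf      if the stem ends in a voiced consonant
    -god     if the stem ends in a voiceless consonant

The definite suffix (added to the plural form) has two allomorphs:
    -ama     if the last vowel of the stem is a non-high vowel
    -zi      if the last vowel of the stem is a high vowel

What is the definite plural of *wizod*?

*wizod* — final consonant /d/ (voiced) → -uf → *wizoduf*.
The last vowel of the plural form *wizoduf* is /u/, which is a high vowel, so the definite suffix is -zi, giving *wizodufzi*.

wizodufzi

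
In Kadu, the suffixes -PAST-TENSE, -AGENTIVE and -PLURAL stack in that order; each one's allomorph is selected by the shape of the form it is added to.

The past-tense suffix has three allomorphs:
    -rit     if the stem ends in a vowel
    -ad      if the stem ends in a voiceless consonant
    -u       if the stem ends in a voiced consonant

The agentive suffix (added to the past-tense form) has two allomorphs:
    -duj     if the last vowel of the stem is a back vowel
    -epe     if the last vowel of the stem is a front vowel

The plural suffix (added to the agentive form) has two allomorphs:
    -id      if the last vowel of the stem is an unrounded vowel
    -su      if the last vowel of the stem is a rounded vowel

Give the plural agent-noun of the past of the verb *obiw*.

obiwudujsu

*obiw* — final sound /w/ (a voiced consonant) → -u → *obiwu*.
The past-tense form *obiwu*: last vowel = /u/, a back vowel → -duj → *obiwuduj*.
The agentive form *obiwuduj* — last vowel /u/ (a rounded vowel) → -su → *obiwudujsu*.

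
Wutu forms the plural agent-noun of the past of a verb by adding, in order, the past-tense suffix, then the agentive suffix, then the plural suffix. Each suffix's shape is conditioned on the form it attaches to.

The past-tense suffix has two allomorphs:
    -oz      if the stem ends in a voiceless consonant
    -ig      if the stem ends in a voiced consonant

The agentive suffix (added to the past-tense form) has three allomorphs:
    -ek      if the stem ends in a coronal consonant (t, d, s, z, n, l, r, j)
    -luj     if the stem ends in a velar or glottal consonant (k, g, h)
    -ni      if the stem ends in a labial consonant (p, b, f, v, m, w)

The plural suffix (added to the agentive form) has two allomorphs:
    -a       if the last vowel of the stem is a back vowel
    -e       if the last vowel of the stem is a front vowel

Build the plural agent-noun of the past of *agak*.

The final consonant of *agak* is /k/, which is voiceless, so the past-tense suffix is -oz, giving *agakoz*.
Since the final consonant of the past-tense form *agakoz* is /z/ (coronal), it takes -ek, giving *agakozek*.
Since the last vowel of the agentive form *agakozek* is /e/ (a front vowel), it takes -e, giving *agakozeke*.

agakozeke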